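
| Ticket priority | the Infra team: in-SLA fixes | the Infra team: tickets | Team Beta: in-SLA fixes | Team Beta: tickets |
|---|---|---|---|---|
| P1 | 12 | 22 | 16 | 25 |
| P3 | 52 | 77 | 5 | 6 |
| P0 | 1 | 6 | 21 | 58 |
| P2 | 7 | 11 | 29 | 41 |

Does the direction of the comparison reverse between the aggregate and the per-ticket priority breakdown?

Yes

P1: the Infra team 12/22 = 54.5%, Team Beta 16/25 = 64.0% → Team Beta
P3: the Infra team 52/77 = 67.5%, Team Beta 5/6 = 83.3% → Team Beta
P0: the Infra team 1/6 = 16.7%, Team Beta 21/58 = 36.2% → Team Beta
P2: the Infra team 7/11 = 63.6%, Team Beta 29/41 = 70.7% → Team Beta
Overall: the Infra team 72/116 = 62.1%, Team Beta 71/130 = 54.6% → the Infra team
Team Beta wins each ticket group but the Infra team wins overall — the comparison reverses. Team Beta's tickets skew toward P0, which has a lower base rate.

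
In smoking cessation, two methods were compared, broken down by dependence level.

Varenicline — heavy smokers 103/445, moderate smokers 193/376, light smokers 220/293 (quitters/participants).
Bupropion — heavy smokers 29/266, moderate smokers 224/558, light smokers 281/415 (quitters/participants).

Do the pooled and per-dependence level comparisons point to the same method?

Heavy smokers: varenicline 103/445 = 23.1%, bupropion 29/266 = 10.9% → varenicline
Moderate smokers: varenicline 193/376 = 51.3%, bupropion 224/558 = 40.1% → varenicline
Light smokers: varenicline 220/293 = 75.1%, bupropion 281/415 = 67.7% → varenicline
Overall: varenicline 516/1114 = 46.3%, bupropion 534/1239 = 43.1% → varenicline
Varenicline wins overall and in every dependence group — no reversal.

Yes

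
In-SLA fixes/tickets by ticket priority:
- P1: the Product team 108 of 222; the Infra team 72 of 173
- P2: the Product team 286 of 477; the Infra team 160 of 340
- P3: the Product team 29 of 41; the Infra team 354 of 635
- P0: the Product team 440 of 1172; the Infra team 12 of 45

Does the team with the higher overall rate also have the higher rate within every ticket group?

No

P1: the Product team 108/222 = 48.6%, the Infra team 72/173 = 41.6% → the Product team
P2: the Product team 286/477 = 60.0%, the Infra team 160/340 = 47.1% → the Product team
P3: the Product team 29/41 = 70.7%, the Infra team 354/635 = 55.7% → the Product team
P0: the Product team 440/1172 = 37.5%, the Infra team 12/45 = 26.7% → the Product team
Overall: the Product team 863/1912 = 45.1%, the Infra team 598/1193 = 50.1% → the Infra team
The Product team wins each ticket group but the Infra team wins overall — the comparison reverses. The Product team's tickets skew toward P0, which has a lower base rate.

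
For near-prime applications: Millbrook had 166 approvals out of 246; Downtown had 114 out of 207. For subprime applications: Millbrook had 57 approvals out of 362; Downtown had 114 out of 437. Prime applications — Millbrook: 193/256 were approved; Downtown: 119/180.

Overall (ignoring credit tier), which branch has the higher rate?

Near-prime: Millbrook 166/246 = 67.5%, Downtown 114/207 = 55.1% → Millbrook
Subprime: Millbrook 57/362 = 15.7%, Downtown 114/437 = 26.1% → Downtown
Prime: Millbrook 193/256 = 75.4%, Downtown 119/180 = 66.1% → Millbrook
Overall: Millbrook 416/864 = 48.1%, Downtown 347/824 = 42.1% → Millbrook
(Neither sweeps every credit group, but Millbrook has the higher pooled rate.)

Millbrook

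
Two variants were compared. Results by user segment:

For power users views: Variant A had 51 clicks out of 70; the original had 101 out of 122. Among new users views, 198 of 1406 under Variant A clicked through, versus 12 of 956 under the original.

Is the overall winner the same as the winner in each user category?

No

Power users: Variant A 51/70 = 72.9%, the original 101/122 = 82.8% → the original
New users: Variant A 198/1406 = 14.1%, the original 12/956 = 1.3% → Variant A
Overall: Variant A 249/1476 = 16.9%, the original 113/1078 = 10.5% → Variant A
Neither sweeps: Variant A wins 1 of 2 groups, the original wins 1. Variant A wins overall but not every group — no Simpson reversal.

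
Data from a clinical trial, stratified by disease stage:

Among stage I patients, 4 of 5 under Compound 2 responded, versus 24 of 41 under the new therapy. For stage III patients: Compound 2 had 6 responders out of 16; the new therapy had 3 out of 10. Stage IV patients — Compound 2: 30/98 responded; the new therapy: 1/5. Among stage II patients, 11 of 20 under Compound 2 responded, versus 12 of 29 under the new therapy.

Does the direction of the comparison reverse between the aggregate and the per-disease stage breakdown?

Stage I: Compound 2 4/5 = 80.0%, the new therapy 24/41 = 58.5% → Compound 2
Stage III: Compound 2 6/16 = 37.5%, the new therapy 3/10 = 30.0% → Compound 2
Stage IV: Compound 2 30/98 = 30.6%, the new therapy 1/5 = 20.0% → Compound 2
Stage II: Compound 2 11/20 = 55.0%, the new therapy 12/29 = 41.4% → Compound 2
Overall: Compound 2 51/139 = 36.7%, the new therapy 40/85 = 47.1% → the new therapy
Compound 2 wins each disease group but the new therapy wins overall — the comparison reverses. Compound 2's patients skew toward stage IV, which has a lower base rate.

Yes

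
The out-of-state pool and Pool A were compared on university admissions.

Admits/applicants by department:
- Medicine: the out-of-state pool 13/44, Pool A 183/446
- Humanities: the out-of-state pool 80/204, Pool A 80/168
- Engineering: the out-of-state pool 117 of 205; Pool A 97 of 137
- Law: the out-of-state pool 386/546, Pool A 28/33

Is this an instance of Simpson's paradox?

Yes

Medicine: the out-of-state pool 13/44 = 29.5%, Pool A 183/446 = 41.0% → Pool A
Humanities: the out-of-state pool 80/204 = 39.2%, Pool A 80/168 = 47.6% → Pool A
Engineering: the out-of-state pool 117/205 = 57.1%, Pool A 97/137 = 70.8% → Pool A
Law: the out-of-state pool 386/546 = 70.7%, Pool A 28/33 = 84.8% → Pool A
Overall: the out-of-state pool 596/999 = 59.7%, Pool A 388/784 = 49.5% → the out-of-state pool
Pool A wins each department group but the out-of-state pool wins overall — the comparison reverses. Pool A's applicants skew toward Medicine, which has a lower base rate.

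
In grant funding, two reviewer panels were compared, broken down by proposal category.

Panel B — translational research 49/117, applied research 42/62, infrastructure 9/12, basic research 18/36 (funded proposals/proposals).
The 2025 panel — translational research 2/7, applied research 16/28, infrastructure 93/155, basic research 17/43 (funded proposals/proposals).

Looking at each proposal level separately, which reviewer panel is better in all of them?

Panel B

Translational research: Panel B 49/117 = 41.9%, the 2025 panel 2/7 = 28.6% → Panel B
Applied research: Panel B 42/62 = 67.7%, the 2025 panel 16/28 = 57.1% → Panel B
Infrastructure: Panel B 9/12 = 75.0%, the 2025 panel 93/155 = 60.0% → Panel B
Basic research: Panel B 18/36 = 50.0%, the 2025 panel 17/43 = 39.5% → Panel B
Panel B has the higher rate in all 4 groups.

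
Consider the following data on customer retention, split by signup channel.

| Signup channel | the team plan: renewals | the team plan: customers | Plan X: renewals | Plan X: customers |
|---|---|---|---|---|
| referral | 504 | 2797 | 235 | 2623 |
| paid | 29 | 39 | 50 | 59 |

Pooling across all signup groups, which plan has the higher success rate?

the team plan

Referral: the team plan 504/2797 = 18.0%, Plan X 235/2623 = 9.0% → the team plan
Paid: the team plan 29/39 = 74.4%, Plan X 50/59 = 84.7% → Plan X
Overall: the team plan 533/2836 = 18.8%, Plan X 285/2682 = 10.6% → the team plan
(Neither sweeps every signup group, but the team plan has the higher pooled rate.)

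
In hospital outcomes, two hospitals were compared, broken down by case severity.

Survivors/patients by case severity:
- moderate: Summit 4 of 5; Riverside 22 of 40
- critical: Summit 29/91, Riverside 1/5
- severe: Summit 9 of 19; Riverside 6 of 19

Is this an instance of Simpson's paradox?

Moderate: Summit 4/5 = 80.0%, Riverside 22/40 = 55.0% → Summit
Critical: Summit 29/91 = 31.9%, Riverside 1/5 = 20.0% → Summit
Severe: Summit 9/19 = 47.4%, Riverside 6/19 = 31.6% → Summit
Overall: Summit 42/115 = 36.5%, Riverside 29/64 = 45.3% → Riverside
Summit wins each case group but Riverside wins overall — the comparison reverses. Summit's patients skew toward critical, which has a lower base rate.

Yes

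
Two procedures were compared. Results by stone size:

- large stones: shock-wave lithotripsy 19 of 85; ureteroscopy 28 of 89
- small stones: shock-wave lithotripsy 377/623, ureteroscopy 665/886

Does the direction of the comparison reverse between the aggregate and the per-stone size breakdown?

No

Large stones: shock-wave lithotripsy 19/85 = 22.4%, ureteroscopy 28/89 = 31.5% → ureteroscopy
Small stones: shock-wave lithotripsy 377/623 = 60.5%, ureteroscopy 665/886 = 75.1% → ureteroscopy
Overall: shock-wave lithotripsy 396/708 = 55.9%, ureteroscopy 693/975 = 71.1% → ureteroscopy
Ureteroscopy wins overall and in every stone group — no reversal.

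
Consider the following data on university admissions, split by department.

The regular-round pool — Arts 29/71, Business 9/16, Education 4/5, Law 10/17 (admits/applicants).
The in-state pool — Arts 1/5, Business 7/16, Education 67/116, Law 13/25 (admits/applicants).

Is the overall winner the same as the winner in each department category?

No

Arts: the regular-round pool 29/71 = 40.8%, the in-state pool 1/5 = 20.0% → the regular-round pool
Business: the regular-round pool 9/16 = 56.2%, the in-state pool 7/16 = 43.8% → the regular-round pool
Education: the regular-round pool 4/5 = 80.0%, the in-state pool 67/116 = 57.8% → the regular-round pool
Law: the regular-round pool 10/17 = 58.8%, the in-state pool 13/25 = 52.0% → the regular-round pool
Overall: the regular-round pool 52/109 = 47.7%, the in-state pool 88/162 = 54.3% → the in-state pool
The regular-round pool wins each department group but the in-state pool wins overall — the comparison reverses. The regular-round pool's applicants skew toward Arts, which has a lower base rate.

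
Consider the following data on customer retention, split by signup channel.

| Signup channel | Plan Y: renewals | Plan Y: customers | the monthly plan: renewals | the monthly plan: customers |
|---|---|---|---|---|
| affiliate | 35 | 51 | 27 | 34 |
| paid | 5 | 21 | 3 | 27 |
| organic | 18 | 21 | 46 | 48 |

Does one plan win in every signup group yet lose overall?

Affiliate: Plan Y 35/51 = 68.6%, the monthly plan 27/34 = 79.4% → the monthly plan
Paid: Plan Y 5/21 = 23.8%, the monthly plan 3/27 = 11.1% → Plan Y
Organic: Plan Y 18/21 = 85.7%, the monthly plan 46/48 = 95.8% → the monthly plan
Overall: Plan Y 58/93 = 62.4%, the monthly plan 76/109 = 69.7% → the monthly plan
Neither sweeps: Plan Y wins 1 of 3 groups, the monthly plan wins 2. The monthly plan wins overall but not every group — no Simpson reversal.

No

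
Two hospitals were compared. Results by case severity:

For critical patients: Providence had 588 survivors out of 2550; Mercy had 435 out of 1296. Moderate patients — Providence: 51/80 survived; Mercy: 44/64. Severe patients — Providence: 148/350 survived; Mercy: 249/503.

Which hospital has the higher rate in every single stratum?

Mercy

Critical: Providence 588/2550 = 23.1%, Mercy 435/1296 = 33.6% → Mercy
Moderate: Providence 51/80 = 63.8%, Mercy 44/64 = 68.8% → Mercy
Severe: Providence 148/350 = 42.3%, Mercy 249/503 = 49.5% → Mercy
Mercy has the higher rate in all 3 groups.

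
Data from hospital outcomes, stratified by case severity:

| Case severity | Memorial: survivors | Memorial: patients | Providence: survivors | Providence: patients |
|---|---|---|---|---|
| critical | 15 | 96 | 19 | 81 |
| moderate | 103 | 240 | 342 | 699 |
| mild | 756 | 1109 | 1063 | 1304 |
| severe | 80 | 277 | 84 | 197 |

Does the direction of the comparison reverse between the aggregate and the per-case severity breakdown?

Critical: Memorial 15/96 = 15.6%, Providence 19/81 = 23.5% → Providence
Moderate: Memorial 103/240 = 42.9%, Providence 342/699 = 48.9% → Providence
Mild: Memorial 756/1109 = 68.2%, Providence 1063/1304 = 81.5% → Providence
Severe: Memorial 80/277 = 28.9%, Providence 84/197 = 42.6% → Providence
Overall: Memorial 954/1722 = 55.4%, Providence 1508/2281 = 66.1% → Providence
Providence wins overall and in every case group — no reversal.

No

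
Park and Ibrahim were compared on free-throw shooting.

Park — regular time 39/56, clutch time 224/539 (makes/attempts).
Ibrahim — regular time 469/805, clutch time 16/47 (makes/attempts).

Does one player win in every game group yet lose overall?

Yes

Regular time: Park 39/56 = 69.6%, Ibrahim 469/805 = 58.3% → Park
Clutch time: Park 224/539 = 41.6%, Ibrahim 16/47 = 34.0% → Park
Overall: Park 263/595 = 44.2%, Ibrahim 485/852 = 56.9% → Ibrahim
Park wins each game group but Ibrahim wins overall — the comparison reverses. Park's attempts skew toward clutch time, which has a lower base rate.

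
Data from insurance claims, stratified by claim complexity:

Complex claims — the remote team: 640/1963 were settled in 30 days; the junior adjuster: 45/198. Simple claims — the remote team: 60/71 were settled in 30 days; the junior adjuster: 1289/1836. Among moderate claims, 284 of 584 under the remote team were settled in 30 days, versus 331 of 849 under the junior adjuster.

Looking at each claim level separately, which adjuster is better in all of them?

the remote team

Complex: the remote team 640/1963 = 32.6%, the junior adjuster 45/198 = 22.7% → the remote team
Simple: the remote team 60/71 = 84.5%, the junior adjuster 1289/1836 = 70.2% → the remote team
Moderate: the remote team 284/584 = 48.6%, the junior adjuster 331/849 = 39.0% → the remote team
The remote team has the higher rate in all 3 groups.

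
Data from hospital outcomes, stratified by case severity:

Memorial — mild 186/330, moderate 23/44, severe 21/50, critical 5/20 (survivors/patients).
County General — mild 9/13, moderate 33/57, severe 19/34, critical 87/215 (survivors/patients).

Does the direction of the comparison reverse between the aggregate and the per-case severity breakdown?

Yes

Mild: Memorial 186/330 = 56.4%, County General 9/13 = 69.2% → County General
Moderate: Memorial 23/44 = 52.3%, County General 33/57 = 57.9% → County General
Severe: Memorial 21/50 = 42.0%, County General 19/34 = 55.9% → County General
Critical: Memorial 5/20 = 25.0%, County General 87/215 = 40.5% → County General
Overall: Memorial 235/444 = 52.9%, County General 148/319 = 46.4% → Memorial
County General wins each case group but Memorial wins overall — the comparison reverses. County General's patients skew toward critical, which has a lower base rate.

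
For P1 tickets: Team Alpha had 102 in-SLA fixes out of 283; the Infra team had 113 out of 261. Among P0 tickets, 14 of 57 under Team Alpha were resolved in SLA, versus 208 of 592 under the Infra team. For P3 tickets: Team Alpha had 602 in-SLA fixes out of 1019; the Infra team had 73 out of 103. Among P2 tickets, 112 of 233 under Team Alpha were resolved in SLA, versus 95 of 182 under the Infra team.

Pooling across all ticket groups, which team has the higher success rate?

P1: Team Alpha 102/283 = 36.0%, the Infra team 113/261 = 43.3% → the Infra team
P0: Team Alpha 14/57 = 24.6%, the Infra team 208/592 = 35.1% → the Infra team
P3: Team Alpha 602/1019 = 59.1%, the Infra team 73/103 = 70.9% → the Infra team
P2: Team Alpha 112/233 = 48.1%, the Infra team 95/182 = 52.2% → the Infra team
Overall: Team Alpha 830/1592 = 52.1%, the Infra team 489/1138 = 43.0% → Team Alpha
(The Infra team wins every ticket group but Team Alpha wins overall — the Infra team's tickets skew toward the low-rate P0 group.)

Team Alpha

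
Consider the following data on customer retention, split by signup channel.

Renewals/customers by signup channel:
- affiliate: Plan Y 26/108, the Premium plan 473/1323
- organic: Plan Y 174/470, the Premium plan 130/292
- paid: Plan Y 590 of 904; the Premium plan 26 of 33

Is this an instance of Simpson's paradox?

Affiliate: Plan Y 26/108 = 24.1%, the Premium plan 473/1323 = 35.8% → the Premium plan
Organic: Plan Y 174/470 = 37.0%, the Premium plan 130/292 = 44.5% → the Premium plan
Paid: Plan Y 590/904 = 65.3%, the Premium plan 26/33 = 78.8% → the Premium plan
Overall: Plan Y 790/1482 = 53.3%, the Premium plan 629/1648 = 38.2% → Plan Y
The Premium plan wins each signup group but Plan Y wins overall — the comparison reverses. The Premium plan's customers skew toward affiliate, which has a lower base rate.

Yes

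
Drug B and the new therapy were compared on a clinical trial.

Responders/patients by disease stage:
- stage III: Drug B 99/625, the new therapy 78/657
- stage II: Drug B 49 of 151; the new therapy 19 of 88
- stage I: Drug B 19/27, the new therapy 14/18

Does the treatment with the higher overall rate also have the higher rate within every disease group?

Stage III: Drug B 99/625 = 15.8%, the new therapy 78/657 = 11.9% → Drug B
Stage II: Drug B 49/151 = 32.5%, the new therapy 19/88 = 21.6% → Drug B
Stage I: Drug B 19/27 = 70.4%, the new therapy 14/18 = 77.8% → the new therapy
Overall: Drug B 167/803 = 20.8%, the new therapy 111/763 = 14.5% → Drug B
Neither sweeps: Drug B wins 2 of 3 groups, the new therapy wins 1. Drug B wins overall but not every group — no Simpson reversal.

No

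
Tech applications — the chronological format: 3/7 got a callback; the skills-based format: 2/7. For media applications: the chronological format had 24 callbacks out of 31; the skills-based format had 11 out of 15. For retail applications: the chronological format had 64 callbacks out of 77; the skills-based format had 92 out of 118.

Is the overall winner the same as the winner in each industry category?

Tech: the chronological format 3/7 = 42.9%, the skills-based format 2/7 = 28.6% → the chronological format
Media: the chronological format 24/31 = 77.4%, the skills-based format 11/15 = 73.3% → the chronological format
Retail: the chronological format 64/77 = 83.1%, the skills-based format 92/118 = 78.0% → the chronological format
Overall: the chronological format 91/115 = 79.1%, the skills-based format 105/140 = 75.0% → the chronological format
The chronological format wins overall and in every industry group — no reversal.

Yes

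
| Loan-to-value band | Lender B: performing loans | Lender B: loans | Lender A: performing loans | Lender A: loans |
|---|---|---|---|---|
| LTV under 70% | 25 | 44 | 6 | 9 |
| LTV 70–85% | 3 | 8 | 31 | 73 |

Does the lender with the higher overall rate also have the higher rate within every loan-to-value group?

No

LTV under 70%: Lender B 25/44 = 56.8%, Lender A 6/9 = 66.7% → Lender A
LTV 70–85%: Lender B 3/8 = 37.5%, Lender A 31/73 = 42.5% → Lender A
Overall: Lender B 28/52 = 53.8%, Lender A 37/82 = 45.1% → Lender B
Lender A wins each loan-to-value group but Lender B wins overall — the comparison reverses. Lender A's loans skew toward LTV 70–85%, which has a lower base rate.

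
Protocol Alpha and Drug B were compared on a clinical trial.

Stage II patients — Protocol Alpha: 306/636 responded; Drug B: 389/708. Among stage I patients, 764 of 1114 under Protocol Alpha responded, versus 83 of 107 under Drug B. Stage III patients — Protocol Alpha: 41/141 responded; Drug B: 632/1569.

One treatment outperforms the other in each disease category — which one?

Drug B

Stage II: Protocol Alpha 306/636 = 48.1%, Drug B 389/708 = 54.9% → Drug B
Stage I: Protocol Alpha 764/1114 = 68.6%, Drug B 83/107 = 77.6% → Drug B
Stage III: Protocol Alpha 41/141 = 29.1%, Drug B 632/1569 = 40.3% → Drug B
Drug B has the higher rate in all 3 groups.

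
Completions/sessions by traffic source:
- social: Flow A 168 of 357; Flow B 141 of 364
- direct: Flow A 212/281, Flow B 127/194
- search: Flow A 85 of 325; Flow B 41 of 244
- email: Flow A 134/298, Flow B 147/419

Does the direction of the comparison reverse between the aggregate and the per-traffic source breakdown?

No

Social: Flow A 168/357 = 47.1%, Flow B 141/364 = 38.7% → Flow A
Direct: Flow A 212/281 = 75.4%, Flow B 127/194 = 65.5% → Flow A
Search: Flow A 85/325 = 26.2%, Flow B 41/244 = 16.8% → Flow A
Email: Flow A 134/298 = 45.0%, Flow B 147/419 = 35.1% → Flow A
Overall: Flow A 599/1261 = 47.5%, Flow B 456/1221 = 37.3% → Flow A
Flow A wins overall and in every traffic group — no reversal.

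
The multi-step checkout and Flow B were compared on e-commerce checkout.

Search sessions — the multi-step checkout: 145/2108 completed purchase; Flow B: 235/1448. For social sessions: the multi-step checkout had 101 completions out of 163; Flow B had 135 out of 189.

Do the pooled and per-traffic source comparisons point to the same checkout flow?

Search: the multi-step checkout 145/2108 = 6.9%, Flow B 235/1448 = 16.2% → Flow B
Social: the multi-step checkout 101/163 = 62.0%, Flow B 135/189 = 71.4% → Flow B
Overall: the multi-step checkout 246/2271 = 10.8%, Flow B 370/1637 = 22.6% → Flow B
Flow B wins overall and in every traffic group — no reversal.

Yes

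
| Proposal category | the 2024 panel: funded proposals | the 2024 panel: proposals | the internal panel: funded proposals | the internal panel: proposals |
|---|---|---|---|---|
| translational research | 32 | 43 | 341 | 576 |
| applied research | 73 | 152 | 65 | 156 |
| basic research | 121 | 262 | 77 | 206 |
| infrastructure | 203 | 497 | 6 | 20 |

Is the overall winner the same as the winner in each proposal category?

Translational research: the 2024 panel 32/43 = 74.4%, the internal panel 341/576 = 59.2% → the 2024 panel
Applied research: the 2024 panel 73/152 = 48.0%, the internal panel 65/156 = 41.7% → the 2024 panel
Basic research: the 2024 panel 121/262 = 46.2%, the internal panel 77/206 = 37.4% → the 2024 panel
Infrastructure: the 2024 panel 203/497 = 40.8%, the internal panel 6/20 = 30.0% → the 2024 panel
Overall: the 2024 panel 429/954 = 45.0%, the internal panel 489/958 = 51.0% → the internal panel
The 2024 panel wins each proposal group but the internal panel wins overall — the comparison reverses. The 2024 panel's proposals skew toward infrastructure, which has a lower base rate.

No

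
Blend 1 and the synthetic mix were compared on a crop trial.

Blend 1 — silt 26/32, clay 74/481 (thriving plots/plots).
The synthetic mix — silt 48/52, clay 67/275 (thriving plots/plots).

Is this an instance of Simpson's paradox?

Silt: Blend 1 26/32 = 81.2%, the synthetic mix 48/52 = 92.3% → the synthetic mix
Clay: Blend 1 74/481 = 15.4%, the synthetic mix 67/275 = 24.4% → the synthetic mix
Overall: Blend 1 100/513 = 19.5%, the synthetic mix 115/327 = 35.2% → the synthetic mix
The synthetic mix wins overall and in every soil group — no reversal.

No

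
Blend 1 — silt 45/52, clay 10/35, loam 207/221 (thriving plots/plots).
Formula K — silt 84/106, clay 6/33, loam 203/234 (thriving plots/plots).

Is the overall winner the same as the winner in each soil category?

Silt: Blend 1 45/52 = 86.5%, Formula K 84/106 = 79.2% → Blend 1
Clay: Blend 1 10/35 = 28.6%, Formula K 6/33 = 18.2% → Blend 1
Loam: Blend 1 207/221 = 93.7%, Formula K 203/234 = 86.8% → Blend 1
Overall: Blend 1 262/308 = 85.1%, Formula K 293/373 = 78.6% → Blend 1
Blend 1 wins overall and in every soil group — no reversal.

Yes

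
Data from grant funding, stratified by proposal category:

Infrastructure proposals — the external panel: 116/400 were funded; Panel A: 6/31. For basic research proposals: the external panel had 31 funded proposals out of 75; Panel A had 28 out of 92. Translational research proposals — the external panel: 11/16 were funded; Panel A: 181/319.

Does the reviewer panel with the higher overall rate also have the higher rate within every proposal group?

Infrastructure: the external panel 116/400 = 29.0%, Panel A 6/31 = 19.4% → the external panel
Basic research: the external panel 31/75 = 41.3%, Panel A 28/92 = 30.4% → the external panel
Translational research: the external panel 11/16 = 68.8%, Panel A 181/319 = 56.7% → the external panel
Overall: the external panel 158/491 = 32.2%, Panel A 215/442 = 48.6% → Panel A
The external panel wins each proposal group but Panel A wins overall — the comparison reverses. The external panel's proposals skew toward infrastructure, which has a lower base rate.

No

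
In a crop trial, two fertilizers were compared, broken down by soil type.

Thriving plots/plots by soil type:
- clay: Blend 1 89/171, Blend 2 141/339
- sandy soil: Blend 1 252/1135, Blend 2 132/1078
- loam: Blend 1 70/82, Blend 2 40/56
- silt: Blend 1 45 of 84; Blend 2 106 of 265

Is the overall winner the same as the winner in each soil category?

Clay: Blend 1 89/171 = 52.0%, Blend 2 141/339 = 41.6% → Blend 1
Sandy soil: Blend 1 252/1135 = 22.2%, Blend 2 132/1078 = 12.2% → Blend 1
Loam: Blend 1 70/82 = 85.4%, Blend 2 40/56 = 71.4% → Blend 1
Silt: Blend 1 45/84 = 53.6%, Blend 2 106/265 = 40.0% → Blend 1
Overall: Blend 1 456/1472 = 31.0%, Blend 2 419/1738 = 24.1% → Blend 1
Blend 1 wins overall and in every soil group — no reversal.

Yes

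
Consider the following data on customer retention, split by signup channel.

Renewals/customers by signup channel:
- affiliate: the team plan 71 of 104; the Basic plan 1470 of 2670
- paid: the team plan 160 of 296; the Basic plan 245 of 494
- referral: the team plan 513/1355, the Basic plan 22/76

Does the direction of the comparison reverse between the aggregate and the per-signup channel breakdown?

Affiliate: the team plan 71/104 = 68.3%, the Basic plan 1470/2670 = 55.1% → the team plan
Paid: the team plan 160/296 = 54.1%, the Basic plan 245/494 = 49.6% → the team plan
Referral: the team plan 513/1355 = 37.9%, the Basic plan 22/76 = 28.9% → the team plan
Overall: the team plan 744/1755 = 42.4%, the Basic plan 1737/3240 = 53.6% → the Basic plan
The team plan wins each signup group but the Basic plan wins overall — the comparison reverses. The team plan's customers skew toward referral, which has a lower base rate.

Yes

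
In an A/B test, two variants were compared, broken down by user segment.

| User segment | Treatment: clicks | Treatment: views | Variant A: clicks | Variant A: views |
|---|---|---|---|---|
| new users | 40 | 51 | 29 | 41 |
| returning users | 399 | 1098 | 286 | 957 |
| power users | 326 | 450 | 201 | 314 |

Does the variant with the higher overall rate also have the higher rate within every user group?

Yes

New users: Treatment 40/51 = 78.4%, Variant A 29/41 = 70.7% → Treatment
Returning users: Treatment 399/1098 = 36.3%, Variant A 286/957 = 29.9% → Treatment
Power users: Treatment 326/450 = 72.4%, Variant A 201/314 = 64.0% → Treatment
Overall: Treatment 765/1599 = 47.8%, Variant A 516/1312 = 39.3% → Treatment
Treatment wins overall and in every user group — no reversal.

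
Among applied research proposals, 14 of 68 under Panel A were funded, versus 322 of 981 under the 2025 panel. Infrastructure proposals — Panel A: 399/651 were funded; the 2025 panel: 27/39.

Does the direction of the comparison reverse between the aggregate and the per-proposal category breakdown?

Yes

Applied research: Panel A 14/68 = 20.6%, the 2025 panel 322/981 = 32.8% → the 2025 panel
Infrastructure: Panel A 399/651 = 61.3%, the 2025 panel 27/39 = 69.2% → the 2025 panel
Overall: Panel A 413/719 = 57.4%, the 2025 panel 349/1020 = 34.2% → Panel A
The 2025 panel wins each proposal group but Panel A wins overall — the comparison reverses. The 2025 panel's proposals skew toward applied research, which has a lower base rate.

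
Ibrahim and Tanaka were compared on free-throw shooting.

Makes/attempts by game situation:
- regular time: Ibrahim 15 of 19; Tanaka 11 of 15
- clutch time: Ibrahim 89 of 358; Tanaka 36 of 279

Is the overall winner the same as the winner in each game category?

Yes

Regular time: Ibrahim 15/19 = 78.9%, Tanaka 11/15 = 73.3% → Ibrahim
Clutch time: Ibrahim 89/358 = 24.9%, Tanaka 36/279 = 12.9% → Ibrahim
Overall: Ibrahim 104/377 = 27.6%, Tanaka 47/294 = 16.0% → Ibrahim
Ibrahim wins overall and in every game group — no reversal.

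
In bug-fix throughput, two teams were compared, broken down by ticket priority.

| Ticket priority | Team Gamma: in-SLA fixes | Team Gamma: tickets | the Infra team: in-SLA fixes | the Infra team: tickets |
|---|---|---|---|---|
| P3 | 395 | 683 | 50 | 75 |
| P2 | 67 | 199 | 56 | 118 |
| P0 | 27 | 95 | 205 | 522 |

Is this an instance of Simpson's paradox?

P3: Team Gamma 395/683 = 57.8%, the Infra team 50/75 = 66.7% → the Infra team
P2: Team Gamma 67/199 = 33.7%, the Infra team 56/118 = 47.5% → the Infra team
P0: Team Gamma 27/95 = 28.4%, the Infra team 205/522 = 39.3% → the Infra team
Overall: Team Gamma 489/977 = 50.1%, the Infra team 311/715 = 43.5% → Team Gamma
The Infra team wins each ticket group but Team Gamma wins overall — the comparison reverses. The Infra team's tickets skew toward P0, which has a lower base rate.

Yes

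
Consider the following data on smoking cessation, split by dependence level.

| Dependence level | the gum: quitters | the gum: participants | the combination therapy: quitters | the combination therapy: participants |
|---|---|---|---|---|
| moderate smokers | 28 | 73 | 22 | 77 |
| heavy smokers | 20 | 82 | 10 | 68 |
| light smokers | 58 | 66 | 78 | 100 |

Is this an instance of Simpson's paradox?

No

Moderate smokers: the gum 28/73 = 38.4%, the combination therapy 22/77 = 28.6% → the gum
Heavy smokers: the gum 20/82 = 24.4%, the combination therapy 10/68 = 14.7% → the gum
Light smokers: the gum 58/66 = 87.9%, the combination therapy 78/100 = 78.0% → the gum
Overall: the gum 106/221 = 48.0%, the combination therapy 110/245 = 44.9% → the gum
The gum wins overall and in every dependence group — no reversal.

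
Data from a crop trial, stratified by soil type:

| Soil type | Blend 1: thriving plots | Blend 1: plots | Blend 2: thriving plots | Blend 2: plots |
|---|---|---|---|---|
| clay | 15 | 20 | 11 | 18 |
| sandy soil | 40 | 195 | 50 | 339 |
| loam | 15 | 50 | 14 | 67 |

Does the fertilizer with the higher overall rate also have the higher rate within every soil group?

Yes

Clay: Blend 1 15/20 = 75.0%, Blend 2 11/18 = 61.1% → Blend 1
Sandy soil: Blend 1 40/195 = 20.5%, Blend 2 50/339 = 14.7% → Blend 1
Loam: Blend 1 15/50 = 30.0%, Blend 2 14/67 = 20.9% → Blend 1
Overall: Blend 1 70/265 = 26.4%, Blend 2 75/424 = 17.7% → Blend 1
Blend 1 wins overall and in every soil group — no reversal.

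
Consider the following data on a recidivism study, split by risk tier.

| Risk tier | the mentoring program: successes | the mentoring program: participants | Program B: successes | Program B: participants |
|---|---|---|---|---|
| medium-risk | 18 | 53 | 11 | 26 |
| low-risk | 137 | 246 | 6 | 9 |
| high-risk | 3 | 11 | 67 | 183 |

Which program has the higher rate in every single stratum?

Medium-risk: the mentoring program 18/53 = 34.0%, Program B 11/26 = 42.3% → Program B
Low-risk: the mentoring program 137/246 = 55.7%, Program B 6/9 = 66.7% → Program B
High-risk: the mentoring program 3/11 = 27.3%, Program B 67/183 = 36.6% → Program B
Program B has the higher rate in all 3 groups.

Program B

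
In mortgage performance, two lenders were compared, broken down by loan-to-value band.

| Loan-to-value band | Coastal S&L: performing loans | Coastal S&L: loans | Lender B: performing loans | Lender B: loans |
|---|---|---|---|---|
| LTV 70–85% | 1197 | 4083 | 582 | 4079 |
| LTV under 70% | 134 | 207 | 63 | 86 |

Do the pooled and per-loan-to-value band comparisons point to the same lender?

No

LTV 70–85%: Coastal S&L 1197/4083 = 29.3%, Lender B 582/4079 = 14.3% → Coastal S&L
LTV under 70%: Coastal S&L 134/207 = 64.7%, Lender B 63/86 = 73.3% → Lender B
Overall: Coastal S&L 1331/4290 = 31.0%, Lender B 645/4165 = 15.5% → Coastal S&L
Neither sweeps: Coastal S&L wins 1 of 2 groups, Lender B wins 1. Coastal S&L wins overall but not every group — no Simpson reversal.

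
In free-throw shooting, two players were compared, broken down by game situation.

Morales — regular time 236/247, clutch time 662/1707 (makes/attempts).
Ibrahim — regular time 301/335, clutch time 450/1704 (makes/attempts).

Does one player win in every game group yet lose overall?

Regular time: Morales 236/247 = 95.5%, Ibrahim 301/335 = 89.9% → Morales
Clutch time: Morales 662/1707 = 38.8%, Ibrahim 450/1704 = 26.4% → Morales
Overall: Morales 898/1954 = 46.0%, Ibrahim 751/2039 = 36.8% → Morales
Morales wins overall and in every game group — no reversal.

No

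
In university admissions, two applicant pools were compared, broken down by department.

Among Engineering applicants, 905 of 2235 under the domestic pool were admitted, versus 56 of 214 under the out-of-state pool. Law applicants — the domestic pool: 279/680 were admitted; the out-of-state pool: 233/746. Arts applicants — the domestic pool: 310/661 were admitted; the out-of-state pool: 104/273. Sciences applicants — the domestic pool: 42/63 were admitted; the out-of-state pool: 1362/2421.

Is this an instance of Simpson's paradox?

Yes

Engineering: the domestic pool 905/2235 = 40.5%, the out-of-state pool 56/214 = 26.2% → the domestic pool
Law: the domestic pool 279/680 = 41.0%, the out-of-state pool 233/746 = 31.2% → the domestic pool
Arts: the domestic pool 310/661 = 46.9%, the out-of-state pool 104/273 = 38.1% → the domestic pool
Sciences: the domestic pool 42/63 = 66.7%, the out-of-state pool 1362/2421 = 56.3% → the domestic pool
Overall: the domestic pool 1536/3639 = 42.2%, the out-of-state pool 1755/3654 = 48.0% → the out-of-state pool
The domestic pool wins each department group but the out-of-state pool wins overall — the comparison reverses. The domestic pool's applicants skew toward Engineering, which has a lower base rate.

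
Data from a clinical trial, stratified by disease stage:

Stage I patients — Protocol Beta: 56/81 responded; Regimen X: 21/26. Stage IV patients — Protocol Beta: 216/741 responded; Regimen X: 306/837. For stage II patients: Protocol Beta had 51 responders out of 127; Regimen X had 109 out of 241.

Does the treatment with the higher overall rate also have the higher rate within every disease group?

Stage I: Protocol Beta 56/81 = 69.1%, Regimen X 21/26 = 80.8% → Regimen X
Stage IV: Protocol Beta 216/741 = 29.1%, Regimen X 306/837 = 36.6% → Regimen X
Stage II: Protocol Beta 51/127 = 40.2%, Regimen X 109/241 = 45.2% → Regimen X
Overall: Protocol Beta 323/949 = 34.0%, Regimen X 436/1104 = 39.5% → Regimen X
Regimen X wins overall and in every disease group — no reversal.

Yes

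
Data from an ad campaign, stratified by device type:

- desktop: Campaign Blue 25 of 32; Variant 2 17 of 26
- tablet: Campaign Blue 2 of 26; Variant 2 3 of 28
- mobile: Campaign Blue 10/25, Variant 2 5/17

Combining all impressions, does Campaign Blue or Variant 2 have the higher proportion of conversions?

Desktop: Campaign Blue 25/32 = 78.1%, Variant 2 17/26 = 65.4% → Campaign Blue
Tablet: Campaign Blue 2/26 = 7.7%, Variant 2 3/28 = 10.7% → Variant 2
Mobile: Campaign Blue 10/25 = 40.0%, Variant 2 5/17 = 29.4% → Campaign Blue
Overall: Campaign Blue 37/83 = 44.6%, Variant 2 25/71 = 35.2% → Campaign Blue
(Neither sweeps every device group, but Campaign Blue has the higher pooled rate.)

Campaign Blue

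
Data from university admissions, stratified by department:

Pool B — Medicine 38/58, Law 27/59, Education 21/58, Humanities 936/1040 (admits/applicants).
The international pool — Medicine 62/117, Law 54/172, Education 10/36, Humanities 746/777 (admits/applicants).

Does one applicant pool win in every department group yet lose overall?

Medicine: Pool B 38/58 = 65.5%, the international pool 62/117 = 53.0% → Pool B
Law: Pool B 27/59 = 45.8%, the international pool 54/172 = 31.4% → Pool B
Education: Pool B 21/58 = 36.2%, the international pool 10/36 = 27.8% → Pool B
Humanities: Pool B 936/1040 = 90.0%, the international pool 746/777 = 96.0% → the international pool
Overall: Pool B 1022/1215 = 84.1%, the international pool 872/1102 = 79.1% → Pool B
Neither sweeps: Pool B wins 3 of 4 groups, the international pool wins 1. Pool B wins overall but not every group — no Simpson reversal.

No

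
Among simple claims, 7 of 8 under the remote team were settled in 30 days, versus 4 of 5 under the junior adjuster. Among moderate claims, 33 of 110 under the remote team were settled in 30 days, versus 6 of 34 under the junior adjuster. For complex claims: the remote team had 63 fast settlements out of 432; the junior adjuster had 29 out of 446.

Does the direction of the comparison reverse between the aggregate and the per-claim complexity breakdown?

Simple: the remote team 7/8 = 87.5%, the junior adjuster 4/5 = 80.0% → the remote team
Moderate: the remote team 33/110 = 30.0%, the junior adjuster 6/34 = 17.6% → the remote team
Complex: the remote team 63/432 = 14.6%, the junior adjuster 29/446 = 6.5% → the remote team
Overall: the remote team 103/550 = 18.7%, the junior adjuster 39/485 = 8.0% → the remote team
The remote team wins overall and in every claim group — no reversal.

No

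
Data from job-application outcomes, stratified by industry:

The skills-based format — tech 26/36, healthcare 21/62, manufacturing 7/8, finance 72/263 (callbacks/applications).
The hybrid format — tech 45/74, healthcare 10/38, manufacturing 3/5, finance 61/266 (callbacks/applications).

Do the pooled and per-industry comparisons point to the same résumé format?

Yes

Tech: the skills-based format 26/36 = 72.2%, the hybrid format 45/74 = 60.8% → the skills-based format
Healthcare: the skills-based format 21/62 = 33.9%, the hybrid format 10/38 = 26.3% → the skills-based format
Manufacturing: the skills-based format 7/8 = 87.5%, the hybrid format 3/5 = 60.0% → the skills-based format
Finance: the skills-based format 72/263 = 27.4%, the hybrid format 61/266 = 22.9% → the skills-based format
Overall: the skills-based format 126/369 = 34.1%, the hybrid format 119/383 = 31.1% → the skills-based format
The skills-based format wins overall and in every industry group — no reversal.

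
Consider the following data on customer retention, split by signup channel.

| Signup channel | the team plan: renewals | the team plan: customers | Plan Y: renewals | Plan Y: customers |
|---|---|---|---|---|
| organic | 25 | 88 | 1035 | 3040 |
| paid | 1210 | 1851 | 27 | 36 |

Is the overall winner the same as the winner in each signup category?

No

Organic: the team plan 25/88 = 28.4%, Plan Y 1035/3040 = 34.0% → Plan Y
Paid: the team plan 1210/1851 = 65.4%, Plan Y 27/36 = 75.0% → Plan Y
Overall: the team plan 1235/1939 = 63.7%, Plan Y 1062/3076 = 34.5% → the team plan
Plan Y wins each signup group but the team plan wins overall — the comparison reverses. Plan Y's customers skew toward organic, which has a lower base rate.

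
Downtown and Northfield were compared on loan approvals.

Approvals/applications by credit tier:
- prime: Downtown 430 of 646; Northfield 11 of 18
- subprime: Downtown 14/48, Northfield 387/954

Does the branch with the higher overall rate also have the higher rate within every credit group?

No

Prime: Downtown 430/646 = 66.6%, Northfield 11/18 = 61.1% → Downtown
Subprime: Downtown 14/48 = 29.2%, Northfield 387/954 = 40.6% → Northfield
Overall: Downtown 444/694 = 64.0%, Northfield 398/972 = 40.9% → Downtown
Neither sweeps: Downtown wins 1 of 2 groups, Northfield wins 1. Downtown wins overall but not every group — no Simpson reversal.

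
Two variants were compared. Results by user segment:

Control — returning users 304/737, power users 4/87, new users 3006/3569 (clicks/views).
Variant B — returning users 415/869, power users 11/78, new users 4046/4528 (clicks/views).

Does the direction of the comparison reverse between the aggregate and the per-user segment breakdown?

No

Returning users: Control 304/737 = 41.2%, Variant B 415/869 = 47.8% → Variant B
Power users: Control 4/87 = 4.6%, Variant B 11/78 = 14.1% → Variant B
New users: Control 3006/3569 = 84.2%, Variant B 4046/4528 = 89.4% → Variant B
Overall: Control 3314/4393 = 75.4%, Variant B 4472/5475 = 81.7% → Variant B
Variant B wins overall and in every user group — no reversal.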